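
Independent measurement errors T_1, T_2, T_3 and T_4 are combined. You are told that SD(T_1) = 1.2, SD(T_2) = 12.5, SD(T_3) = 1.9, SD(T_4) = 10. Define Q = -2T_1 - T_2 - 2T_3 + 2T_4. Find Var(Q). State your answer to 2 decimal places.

576.45

Var(T_1) = 1.44, Var(T_2) = 156.25, Var(T_3) = 3.61, Var(T_4) = 100
By independence, Var(Q) = (-2)²Var(T_1) + (-1)²Var(T_2) + (-2)²Var(T_3) + (2)²Var(T_4)
= (-2)²·1.44 + (-1)²·156.25 + (-2)²·3.61 + (2)²·100 = 576.45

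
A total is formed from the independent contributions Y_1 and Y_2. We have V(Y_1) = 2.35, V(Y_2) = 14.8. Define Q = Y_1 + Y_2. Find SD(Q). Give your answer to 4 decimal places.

4.1413

By independence, V(Q) = (1)²V(Y_1) + (1)²V(Y_2)
= (1)²·2.35 + (1)²·14.8 = 17.15
SD(Q) = √17.15 ≈ 4.1413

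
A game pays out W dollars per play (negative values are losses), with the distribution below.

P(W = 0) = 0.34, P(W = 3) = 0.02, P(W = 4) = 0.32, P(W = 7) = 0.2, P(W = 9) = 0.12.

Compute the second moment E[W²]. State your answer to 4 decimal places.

E[W²] = (0)²(0.34) + (3)²(0.02) + (4)²(0.32) + (7)²(0.2) + (9)²(0.12) = 24.82

24.8200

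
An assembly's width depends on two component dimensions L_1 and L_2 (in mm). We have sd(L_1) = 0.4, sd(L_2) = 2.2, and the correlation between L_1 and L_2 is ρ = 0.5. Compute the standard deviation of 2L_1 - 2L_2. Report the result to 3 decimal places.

4.060

V(L_1) = (0.4)² = 0.16;  V(L_2) = (2.2)² = 4.84
Cov(L_1,L_2) = ρ·sd(L_1)·sd(L_2) = 0.5·0.4·2.2 = 0.44
V(2L_1 - 2L_2) = (2)²·V(L_1) + (-2)²·V(L_2) + 2·(2)·(-2)·Cov(L_1,L_2)
= 4·0.16 + 4·4.84 + -8·0.44 = 16.48
sd(2L_1 - 2L_2) = √16.48 ≈ 4.060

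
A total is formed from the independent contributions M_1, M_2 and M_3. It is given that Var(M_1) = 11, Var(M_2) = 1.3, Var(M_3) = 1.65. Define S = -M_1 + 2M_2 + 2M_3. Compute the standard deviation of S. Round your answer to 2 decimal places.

By independence, Var(S) = (-1)²Var(M_1) + (2)²Var(M_2) + (2)²Var(M_3)
= (-1)²·11 + (2)²·1.3 + (2)²·1.65 = 22.8
sd(S) = √22.8 ≈ 4.77

4.77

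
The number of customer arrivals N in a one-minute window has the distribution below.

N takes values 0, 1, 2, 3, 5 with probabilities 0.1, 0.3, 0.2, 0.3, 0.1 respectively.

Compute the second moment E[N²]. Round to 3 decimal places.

6.300

E[N²] = (0)²(0.1) + (1)²(0.3) + (2)²(0.2) + (3)²(0.3) + (5)²(0.1) = 6.3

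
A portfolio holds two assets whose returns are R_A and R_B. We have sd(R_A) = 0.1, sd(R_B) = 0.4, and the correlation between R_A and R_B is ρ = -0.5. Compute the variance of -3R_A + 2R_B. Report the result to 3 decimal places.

0.970

Var(R_A) = (0.1)² = 0.01;  Var(R_B) = (0.4)² = 0.16
Cov(R_A,R_B) = ρ·sd(R_A)·sd(R_B) = -0.5·0.1·0.4 = -0.02
Var(-3R_A + 2R_B) = (-3)²·Var(R_A) + (2)²·Var(R_B) + 2·(-3)·(2)·Cov(R_A,R_B)
= 9·0.01 + 4·0.16 + -12·-0.02 = 0.97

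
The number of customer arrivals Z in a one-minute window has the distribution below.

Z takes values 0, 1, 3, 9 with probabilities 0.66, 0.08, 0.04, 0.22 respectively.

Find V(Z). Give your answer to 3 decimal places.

E[Z] = (0)(0.66) + (1)(0.08) + (3)(0.04) + (9)(0.22) = 2.18
E[Z²] = (0)²(0.66) + (1)²(0.08) + (3)²(0.04) + (9)²(0.22) = 18.26
V(Z) = E[Z²] − (E[Z])² = 18.26 − (2.18)² = 13.5076

13.508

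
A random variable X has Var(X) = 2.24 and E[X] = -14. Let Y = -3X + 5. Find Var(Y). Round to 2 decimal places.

Var(-3X + 5) = (-3)²·Var(X) = 9·2.24 = 20.16

20.16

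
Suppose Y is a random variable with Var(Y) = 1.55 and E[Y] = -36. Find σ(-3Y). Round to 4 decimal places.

3.7350

Var(-3Y) = (-3)²·1.55 = 13.95
σ(-3Y) = √13.95 ≈ 3.7350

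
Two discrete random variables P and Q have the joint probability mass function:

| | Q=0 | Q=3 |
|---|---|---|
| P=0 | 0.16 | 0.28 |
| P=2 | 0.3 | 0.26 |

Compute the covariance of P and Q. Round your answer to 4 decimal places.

E[P] = 1.12,  E[Q] = 1.62
E[PQ] = 1.56
cov(P,Q) = E[PQ] − E[P]E[Q] = 1.56 − (1.12)(1.62) = -0.2544

-0.2544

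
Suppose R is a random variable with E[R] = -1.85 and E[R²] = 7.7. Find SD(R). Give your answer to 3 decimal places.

V(R) = 7.7 − (-1.85)² = 4.2775
SD(R) = √4.2775 ≈ 2.068

2.068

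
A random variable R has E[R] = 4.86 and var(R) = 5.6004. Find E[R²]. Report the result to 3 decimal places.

29.220

E[R²] = var(R) + (E[R])² = 5.6004 + (4.86)² = 29.22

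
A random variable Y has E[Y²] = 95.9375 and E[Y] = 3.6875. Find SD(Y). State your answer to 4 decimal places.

9.0741

Var(Y) = 95.9375 − (3.6875)² = 82.33984375
SD(Y) = √82.33984375 ≈ 9.0741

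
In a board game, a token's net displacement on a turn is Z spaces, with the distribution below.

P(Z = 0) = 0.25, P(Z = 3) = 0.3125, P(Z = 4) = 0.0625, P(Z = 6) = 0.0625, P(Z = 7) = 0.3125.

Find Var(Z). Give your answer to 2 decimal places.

7.31

E[Z] = (0)(0.25) + (3)(0.3125) + (4)(0.0625) + (6)(0.0625) + (7)(0.3125) = 3.75
E[Z²] = (0)²(0.25) + (3)²(0.3125) + (4)²(0.0625) + (6)²(0.0625) + (7)²(0.3125) = 21.375
Var(Z) = E[Z²] − (E[Z])² = 21.375 − (3.75)² = 7.3125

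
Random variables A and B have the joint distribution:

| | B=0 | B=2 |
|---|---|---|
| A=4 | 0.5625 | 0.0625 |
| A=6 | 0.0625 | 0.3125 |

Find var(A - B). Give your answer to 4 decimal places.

E[A] = 4.75,  E[B] = 0.75,  E[AB] = 4.25
var(A) = 23.5 − (4.75)² = 0.9375;  var(B) = 1.5 − (0.75)² = 0.9375
Cov(A,B) = 4.25 − (4.75)(0.75) = 0.6875
var(A - B) = (1)²·0.9375 + (-1)²·0.9375 + 2·(1)·(-1)·0.6875 = 0.5

0.5000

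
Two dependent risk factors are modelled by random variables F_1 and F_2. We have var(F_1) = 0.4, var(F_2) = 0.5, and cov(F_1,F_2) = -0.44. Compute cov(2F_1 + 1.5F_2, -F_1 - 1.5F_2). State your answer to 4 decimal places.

cov(2F_1 + 1.5F_2, -F_1 - 1.5F_2) = (2)(-1)var(F_1) + (1.5)(-1.5)var(F_2) + [(2)(-1.5) + (1.5)(-1)]cov(F_1,F_2)
= -2·0.4 + -2.25·0.5 + -4.5·-0.44 = 0.055

0.0550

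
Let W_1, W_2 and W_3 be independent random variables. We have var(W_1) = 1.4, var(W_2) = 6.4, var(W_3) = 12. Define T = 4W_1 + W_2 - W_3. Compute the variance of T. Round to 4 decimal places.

40.8000

By independence, var(T) = (4)²var(W_1) + (1)²var(W_2) + (-1)²var(W_3)
= (4)²·1.4 + (1)²·6.4 + (-1)²·12 = 40.8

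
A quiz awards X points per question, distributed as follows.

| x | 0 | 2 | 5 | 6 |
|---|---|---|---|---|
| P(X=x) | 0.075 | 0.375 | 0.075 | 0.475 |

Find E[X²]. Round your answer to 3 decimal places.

20.475

E[X²] = (0)²(0.075) + (2)²(0.375) + (5)²(0.075) + (6)²(0.475) = 20.475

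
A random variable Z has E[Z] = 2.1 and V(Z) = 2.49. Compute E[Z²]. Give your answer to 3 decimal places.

E[Z²] = V(Z) + (E[Z])² = 2.49 + (2.1)² = 6.9

6.900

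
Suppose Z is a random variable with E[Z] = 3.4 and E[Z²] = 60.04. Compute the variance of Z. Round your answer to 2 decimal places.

48.48

Var(Z) = 60.04 − (3.4)² = 48.48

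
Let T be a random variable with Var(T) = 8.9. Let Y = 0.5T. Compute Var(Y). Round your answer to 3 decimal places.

2.225

Var(0.5T) = (0.5)²·Var(T) = 0.25·8.9 = 2.225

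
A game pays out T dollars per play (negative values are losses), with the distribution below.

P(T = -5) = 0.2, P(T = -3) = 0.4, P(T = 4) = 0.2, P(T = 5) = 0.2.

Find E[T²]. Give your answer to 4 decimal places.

16.8000

E[T²] = (-5)²(0.2) + (-3)²(0.4) + (4)²(0.2) + (5)²(0.2) = 16.8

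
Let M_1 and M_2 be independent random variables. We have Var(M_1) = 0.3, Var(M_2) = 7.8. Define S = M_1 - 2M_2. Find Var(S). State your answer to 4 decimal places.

By independence, Var(S) = (1)²Var(M_1) + (-2)²Var(M_2)
= (1)²·0.3 + (-2)²·7.8 = 31.5

31.5000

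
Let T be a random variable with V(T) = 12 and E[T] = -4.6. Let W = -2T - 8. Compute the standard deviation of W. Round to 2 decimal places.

6.93

V(-2T - 8) = (-2)²·12 = 48
σ(W) = √48 ≈ 6.93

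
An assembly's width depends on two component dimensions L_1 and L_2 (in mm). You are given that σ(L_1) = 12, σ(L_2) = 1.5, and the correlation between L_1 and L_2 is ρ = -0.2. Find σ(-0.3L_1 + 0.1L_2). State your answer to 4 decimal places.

3.6330

Var(L_1) = (12)² = 144;  Var(L_2) = (1.5)² = 2.25
Cov(L_1,L_2) = ρ·σ(L_1)·σ(L_2) = -0.2·12·1.5 = -3.6
Var(-0.3L_1 + 0.1L_2) = (-0.3)²·Var(L_1) + (0.1)²·Var(L_2) + 2·(-0.3)·(0.1)·Cov(L_1,L_2)
= 0.09·144 + 0.01·2.25 + -0.06·-3.6 = 13.1985
σ(-0.3L_1 + 0.1L_2) = √13.1985 ≈ 3.6330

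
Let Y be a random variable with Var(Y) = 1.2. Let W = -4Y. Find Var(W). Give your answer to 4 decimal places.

19.2000

Var(-4Y) = (-4)²·Var(Y) = 16·1.2 = 19.2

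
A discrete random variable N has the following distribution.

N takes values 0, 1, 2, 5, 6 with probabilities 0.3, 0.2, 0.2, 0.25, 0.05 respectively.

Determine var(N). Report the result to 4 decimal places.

4.4275

E[N] = (0)(0.3) + (1)(0.2) + (2)(0.2) + (5)(0.25) + (6)(0.05) = 2.15
E[N²] = (0)²(0.3) + (1)²(0.2) + (2)²(0.2) + (5)²(0.25) + (6)²(0.05) = 9.05
var(N) = E[N²] − (E[N])² = 9.05 − (2.15)² = 4.4275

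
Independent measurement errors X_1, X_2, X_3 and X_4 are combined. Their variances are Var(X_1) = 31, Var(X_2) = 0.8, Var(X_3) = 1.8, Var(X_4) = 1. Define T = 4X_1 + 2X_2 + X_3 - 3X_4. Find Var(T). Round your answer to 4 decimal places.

By independence, Var(T) = (4)²Var(X_1) + (2)²Var(X_2) + (1)²Var(X_3) + (-3)²Var(X_4)
= (4)²·31 + (2)²·0.8 + (1)²·1.8 + (-3)²·1 = 510

510.0000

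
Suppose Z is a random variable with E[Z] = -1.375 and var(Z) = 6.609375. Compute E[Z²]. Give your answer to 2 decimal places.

8.50

E[Z²] = var(Z) + (E[Z])² = 6.609375 + (-1.375)² = 8.5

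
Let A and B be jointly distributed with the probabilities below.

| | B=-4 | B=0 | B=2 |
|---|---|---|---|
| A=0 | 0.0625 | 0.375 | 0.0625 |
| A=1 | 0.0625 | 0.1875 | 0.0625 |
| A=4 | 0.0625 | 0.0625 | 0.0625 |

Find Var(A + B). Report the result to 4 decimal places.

5.3398

E[A] = 1.0625,  E[B] = -0.375,  E[AB] = -0.625
Var(A) = 3.3125 − (1.0625)² = 2.18359375;  Var(B) = 3.75 − (-0.375)² = 3.609375
Cov(A,B) = -0.625 − (1.0625)(-0.375) = -0.2265625
Var(A + B) = (1)²·2.18359375 + (1)²·3.609375 + 2·(1)·(1)·-0.2265625 = 5.33984375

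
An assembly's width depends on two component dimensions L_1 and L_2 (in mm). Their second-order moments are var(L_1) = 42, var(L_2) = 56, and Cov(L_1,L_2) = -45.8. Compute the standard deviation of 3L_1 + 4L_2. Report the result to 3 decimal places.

var(3L_1 + 4L_2) = (3)²·var(L_1) + (4)²·var(L_2) + 2·(3)·(4)·Cov(L_1,L_2)
= 9·42 + 16·56 + 24·-45.8 = 174.8
σ(3L_1 + 4L_2) = √174.8 ≈ 13.221

13.221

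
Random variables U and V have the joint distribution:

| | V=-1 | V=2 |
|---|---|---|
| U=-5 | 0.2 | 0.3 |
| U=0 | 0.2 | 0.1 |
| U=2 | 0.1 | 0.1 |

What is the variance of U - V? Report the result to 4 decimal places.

E[U] = -2.1,  E[V] = 0.5,  E[UV] = -1.8
Var(U) = 13.3 − (-2.1)² = 8.89;  Var(V) = 2.5 − (0.5)² = 2.25
Cov(U,V) = -1.8 − (-2.1)(0.5) = -0.75
Var(U - V) = (1)²·8.89 + (-1)²·2.25 + 2·(1)·(-1)·-0.75 = 12.64

12.6400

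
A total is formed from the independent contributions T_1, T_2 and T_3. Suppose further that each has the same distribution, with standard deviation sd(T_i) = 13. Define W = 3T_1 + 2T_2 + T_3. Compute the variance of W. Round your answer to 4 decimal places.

2366.0000

var(T_i) = (13)² = 169
By independence, var(W) = (3)²var(T_1) + (2)²var(T_2) + (1)²var(T_3)
= (3)²·169 + (2)²·169 + (1)²·169 = 2366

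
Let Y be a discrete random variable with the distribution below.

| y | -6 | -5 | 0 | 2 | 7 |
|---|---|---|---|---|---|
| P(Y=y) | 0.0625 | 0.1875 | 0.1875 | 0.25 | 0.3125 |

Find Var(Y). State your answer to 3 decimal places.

E[Y] = (-6)(0.0625) + (-5)(0.1875) + (0)(0.1875) + (2)(0.25) + (7)(0.3125) = 1.375
E[Y²] = (-6)²(0.0625) + (-5)²(0.1875) + (0)²(0.1875) + (2)²(0.25) + (7)²(0.3125) = 23.25
Var(Y) = E[Y²] − (E[Y])² = 23.25 − (1.375)² = 21.359375

21.359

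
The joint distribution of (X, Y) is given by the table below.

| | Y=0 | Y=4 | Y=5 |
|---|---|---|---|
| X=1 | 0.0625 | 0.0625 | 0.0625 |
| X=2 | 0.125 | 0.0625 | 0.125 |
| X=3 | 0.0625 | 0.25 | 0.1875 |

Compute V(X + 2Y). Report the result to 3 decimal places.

17.809

E[X] = 2.3125,  E[Y] = 3.375,  E[XY] = 8.125
V(X) = 5.9375 − (2.3125)² = 0.58984375;  V(Y) = 15.375 − (3.375)² = 3.984375
cov(X,Y) = 8.125 − (2.3125)(3.375) = 0.3203125
V(X + 2Y) = (1)²·0.58984375 + (2)²·3.984375 + 2·(1)·(2)·0.3203125 = 17.80859375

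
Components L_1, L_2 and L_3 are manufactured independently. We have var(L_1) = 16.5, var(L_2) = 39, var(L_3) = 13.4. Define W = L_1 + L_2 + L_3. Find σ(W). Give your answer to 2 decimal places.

8.30

By independence, var(W) = (1)²var(L_1) + (1)²var(L_2) + (1)²var(L_3)
= (1)²·16.5 + (1)²·39 + (1)²·13.4 = 68.9
σ(W) = √68.9 ≈ 8.30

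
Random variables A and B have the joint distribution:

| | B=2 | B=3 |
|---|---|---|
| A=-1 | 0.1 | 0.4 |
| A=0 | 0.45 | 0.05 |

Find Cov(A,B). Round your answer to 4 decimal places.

E[A] = -0.5,  E[B] = 2.45
E[AB] = -1.4
Cov(A,B) = E[AB] − E[A]E[B] = -1.4 − (-0.5)(2.45) = -0.175

-0.1750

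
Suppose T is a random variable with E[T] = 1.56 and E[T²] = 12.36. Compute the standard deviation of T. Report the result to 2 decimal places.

Var(T) = 12.36 − (1.56)² = 9.9264
SD(T) = √9.9264 ≈ 3.15

3.15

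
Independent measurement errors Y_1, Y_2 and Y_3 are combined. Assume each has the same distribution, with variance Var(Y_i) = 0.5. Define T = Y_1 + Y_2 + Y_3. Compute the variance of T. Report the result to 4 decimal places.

1.5000

By independence, Var(T) = (1)²Var(Y_1) + (1)²Var(Y_2) + (1)²Var(Y_3)
= (1)²·0.5 + (1)²·0.5 + (1)²·0.5 = 1.5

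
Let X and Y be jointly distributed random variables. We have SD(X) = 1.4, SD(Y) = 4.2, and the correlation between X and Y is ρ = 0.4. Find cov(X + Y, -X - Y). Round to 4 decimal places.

Var(X) = (1.4)² = 1.96;  Var(Y) = (4.2)² = 17.64
cov(X,Y) = ρ·SD(X)·SD(Y) = 0.4·1.4·4.2 = 2.352
cov(X + Y, -X - Y) = (1)(-1)Var(X) + (1)(-1)Var(Y) + [(1)(-1) + (1)(-1)]cov(X,Y)
= -1·1.96 + -1·17.64 + -2·2.352 = -24.304

-24.3040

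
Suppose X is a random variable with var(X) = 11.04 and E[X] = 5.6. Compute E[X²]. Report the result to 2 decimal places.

42.40

E[X²] = var(X) + (E[X])² = 11.04 + (5.6)² = 42.4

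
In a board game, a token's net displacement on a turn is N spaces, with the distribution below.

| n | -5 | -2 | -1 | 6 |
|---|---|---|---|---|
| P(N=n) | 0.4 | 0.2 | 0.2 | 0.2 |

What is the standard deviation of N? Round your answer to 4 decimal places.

4.0299

E[N] = (-5)(0.4) + (-2)(0.2) + (-1)(0.2) + (6)(0.2) = -1.4
E[N²] = (-5)²(0.4) + (-2)²(0.2) + (-1)²(0.2) + (6)²(0.2) = 18.2
Var(N) = E[N²] − (E[N])² = 18.2 − (-1.4)² = 16.24
sd(N) = √16.24 ≈ 4.0299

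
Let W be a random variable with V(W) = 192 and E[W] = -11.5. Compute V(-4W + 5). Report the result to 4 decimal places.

V(-4W + 5) = (-4)²·V(W) = 16·192 = 3072

3072.0000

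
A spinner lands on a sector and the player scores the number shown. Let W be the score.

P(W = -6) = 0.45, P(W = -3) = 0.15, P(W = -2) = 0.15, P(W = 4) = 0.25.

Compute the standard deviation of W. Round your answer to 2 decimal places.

E[W] = (-6)(0.45) + (-3)(0.15) + (-2)(0.15) + (4)(0.25) = -2.45
E[W²] = (-6)²(0.45) + (-3)²(0.15) + (-2)²(0.15) + (4)²(0.25) = 22.15
V(W) = E[W²] − (E[W])² = 22.15 − (-2.45)² = 16.1475
σ(W) = √16.1475 ≈ 4.02

4.02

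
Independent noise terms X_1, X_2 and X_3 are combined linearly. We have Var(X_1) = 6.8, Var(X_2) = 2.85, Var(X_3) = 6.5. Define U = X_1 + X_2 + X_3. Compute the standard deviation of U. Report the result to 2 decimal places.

By independence, Var(U) = (1)²Var(X_1) + (1)²Var(X_2) + (1)²Var(X_3)
= (1)²·6.8 + (1)²·2.85 + (1)²·6.5 = 16.15
sd(U) = √16.15 ≈ 4.02

4.02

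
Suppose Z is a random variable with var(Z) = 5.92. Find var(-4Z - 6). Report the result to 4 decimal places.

94.7200

var(-4Z - 6) = (-4)²·var(Z) = 16·5.92 = 94.72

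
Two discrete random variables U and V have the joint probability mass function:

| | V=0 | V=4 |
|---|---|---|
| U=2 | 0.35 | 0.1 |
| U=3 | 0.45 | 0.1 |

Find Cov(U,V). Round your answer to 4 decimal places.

E[U] = 2.55,  E[V] = 0.8
E[UV] = 2
Cov(U,V) = E[UV] − E[U]E[V] = 2 − (2.55)(0.8) = -0.04

-0.0400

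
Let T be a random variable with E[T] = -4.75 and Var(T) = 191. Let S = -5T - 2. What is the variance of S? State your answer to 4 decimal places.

4775.0000

Var(-5T - 2) = (-5)²·Var(T) = 25·191 = 4775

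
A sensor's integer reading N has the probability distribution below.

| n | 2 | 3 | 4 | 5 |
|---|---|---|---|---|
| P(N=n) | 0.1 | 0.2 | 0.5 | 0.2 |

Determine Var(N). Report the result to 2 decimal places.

0.76

E[N] = (2)(0.1) + (3)(0.2) + (4)(0.5) + (5)(0.2) = 3.8
E[N²] = (2)²(0.1) + (3)²(0.2) + (4)²(0.5) + (5)²(0.2) = 15.2
Var(N) = E[N²] − (E[N])² = 15.2 − (3.8)² = 0.76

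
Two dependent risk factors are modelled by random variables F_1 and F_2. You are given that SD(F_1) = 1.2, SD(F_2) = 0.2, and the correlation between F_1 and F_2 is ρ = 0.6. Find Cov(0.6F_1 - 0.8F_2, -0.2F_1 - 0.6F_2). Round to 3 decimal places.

-0.182

var(F_1) = (1.2)² = 1.44;  var(F_2) = (0.2)² = 0.04
Cov(F_1,F_2) = ρ·SD(F_1)·SD(F_2) = 0.6·1.2·0.2 = 0.144
Cov(0.6F_1 - 0.8F_2, -0.2F_1 - 0.6F_2) = (0.6)(-0.2)var(F_1) + (-0.8)(-0.6)var(F_2) + [(0.6)(-0.6) + (-0.8)(-0.2)]Cov(F_1,F_2)
= -0.12·1.44 + 0.48·0.04 + -0.2·0.144 = -0.1824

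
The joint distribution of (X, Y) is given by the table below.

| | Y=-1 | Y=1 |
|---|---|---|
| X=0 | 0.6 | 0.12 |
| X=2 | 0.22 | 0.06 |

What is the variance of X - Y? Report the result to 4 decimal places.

1.3200

E[X] = 0.56,  E[Y] = -0.64,  E[XY] = -0.32
Var(X) = 1.12 − (0.56)² = 0.8064;  Var(Y) = 1 − (-0.64)² = 0.5904
cov(X,Y) = -0.32 − (0.56)(-0.64) = 0.0384
Var(X - Y) = (1)²·0.8064 + (-1)²·0.5904 + 2·(1)·(-1)·0.0384 = 1.32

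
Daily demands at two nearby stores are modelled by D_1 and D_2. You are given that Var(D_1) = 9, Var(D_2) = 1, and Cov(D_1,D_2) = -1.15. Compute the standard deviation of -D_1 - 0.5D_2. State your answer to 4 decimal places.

Var(-D_1 - 0.5D_2) = (-1)²·Var(D_1) + (-0.5)²·Var(D_2) + 2·(-1)·(-0.5)·Cov(D_1,D_2)
= 1·9 + 0.25·1 + 1·-1.15 = 8.1
sd(-D_1 - 0.5D_2) = √8.1 ≈ 2.8460

2.8460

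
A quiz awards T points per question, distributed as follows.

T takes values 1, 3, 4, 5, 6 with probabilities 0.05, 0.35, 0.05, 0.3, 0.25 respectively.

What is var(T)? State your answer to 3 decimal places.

E[T] = (1)(0.05) + (3)(0.35) + (4)(0.05) + (5)(0.3) + (6)(0.25) = 4.3
E[T²] = (1)²(0.05) + (3)²(0.35) + (4)²(0.05) + (5)²(0.3) + (6)²(0.25) = 20.5
var(T) = E[T²] − (E[T])² = 20.5 − (4.3)² = 2.01

2.010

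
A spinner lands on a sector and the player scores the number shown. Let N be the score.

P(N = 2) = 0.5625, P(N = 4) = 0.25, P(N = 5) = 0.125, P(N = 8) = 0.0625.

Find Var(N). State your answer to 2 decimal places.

E[N] = (2)(0.5625) + (4)(0.25) + (5)(0.125) + (8)(0.0625) = 3.25
E[N²] = (2)²(0.5625) + (4)²(0.25) + (5)²(0.125) + (8)²(0.0625) = 13.375
Var(N) = E[N²] − (E[N])² = 13.375 − (3.25)² = 2.8125

2.81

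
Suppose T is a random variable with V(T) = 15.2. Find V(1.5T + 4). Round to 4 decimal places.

34.2000

V(1.5T + 4) = (1.5)²·V(T) = 2.25·15.2 = 34.2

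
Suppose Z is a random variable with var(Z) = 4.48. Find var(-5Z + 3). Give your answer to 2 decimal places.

var(-5Z + 3) = (-5)²·var(Z) = 25·4.48 = 112

112.00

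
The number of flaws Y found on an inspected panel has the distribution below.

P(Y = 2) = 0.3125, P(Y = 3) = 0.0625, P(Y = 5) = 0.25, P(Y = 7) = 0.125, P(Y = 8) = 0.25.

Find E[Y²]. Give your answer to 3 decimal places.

E[Y²] = (2)²(0.3125) + (3)²(0.0625) + (5)²(0.25) + (7)²(0.125) + (8)²(0.25) = 30.1875

30.188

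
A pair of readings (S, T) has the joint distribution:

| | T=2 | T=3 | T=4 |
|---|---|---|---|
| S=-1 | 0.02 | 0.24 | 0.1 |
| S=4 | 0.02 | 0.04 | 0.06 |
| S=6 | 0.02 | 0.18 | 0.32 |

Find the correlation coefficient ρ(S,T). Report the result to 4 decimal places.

0.2657

E[S] = 3.24,  E[T] = 3.42
E[ST] = 11.6
cov(S,T) = E[ST] − E[S]E[T] = 11.6 − (3.24)(3.42) = 0.5192
Var(S) = 10.5024,  Var(T) = 0.3636
ρ = 0.5192 / √(10.5024·0.3636) ≈ 0.2657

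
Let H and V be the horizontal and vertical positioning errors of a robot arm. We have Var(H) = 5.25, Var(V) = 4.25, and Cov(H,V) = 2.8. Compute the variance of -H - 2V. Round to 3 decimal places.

Var(-H - 2V) = (-1)²·Var(H) + (-2)²·Var(V) + 2·(-1)·(-2)·Cov(H,V)
= 1·5.25 + 4·4.25 + 4·2.8 = 33.45

33.450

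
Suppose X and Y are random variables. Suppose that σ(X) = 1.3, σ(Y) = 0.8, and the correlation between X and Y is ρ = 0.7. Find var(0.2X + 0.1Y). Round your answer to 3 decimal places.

var(X) = (1.3)² = 1.69;  var(Y) = (0.8)² = 0.64
cov(X,Y) = ρ·σ(X)·σ(Y) = 0.7·1.3·0.8 = 0.728
var(0.2X + 0.1Y) = (0.2)²·var(X) + (0.1)²·var(Y) + 2·(0.2)·(0.1)·cov(X,Y)
= 0.04·1.69 + 0.01·0.64 + 0.04·0.728 = 0.10312

0.103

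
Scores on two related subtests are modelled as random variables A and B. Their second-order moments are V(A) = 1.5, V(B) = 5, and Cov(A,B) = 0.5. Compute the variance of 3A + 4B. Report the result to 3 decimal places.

105.500

V(3A + 4B) = (3)²·V(A) + (4)²·V(B) + 2·(3)·(4)·Cov(A,B)
= 9·1.5 + 16·5 + 24·0.5 = 105.5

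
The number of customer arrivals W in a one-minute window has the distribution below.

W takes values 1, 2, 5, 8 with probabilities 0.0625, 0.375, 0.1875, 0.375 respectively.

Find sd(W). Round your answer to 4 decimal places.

E[W] = (1)(0.0625) + (2)(0.375) + (5)(0.1875) + (8)(0.375) = 4.75
E[W²] = (1)²(0.0625) + (2)²(0.375) + (5)²(0.1875) + (8)²(0.375) = 30.25
Var(W) = E[W²] − (E[W])² = 30.25 − (4.75)² = 7.6875
sd(W) = √7.6875 ≈ 2.7726

2.7726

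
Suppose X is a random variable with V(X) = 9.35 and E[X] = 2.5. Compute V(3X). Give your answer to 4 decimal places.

84.1500

V(3X) = (3)²·V(X) = 9·9.35 = 84.15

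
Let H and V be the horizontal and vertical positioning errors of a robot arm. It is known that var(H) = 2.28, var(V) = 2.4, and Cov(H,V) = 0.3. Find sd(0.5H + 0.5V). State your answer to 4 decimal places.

var(0.5H + 0.5V) = (0.5)²·var(H) + (0.5)²·var(V) + 2·(0.5)·(0.5)·Cov(H,V)
= 0.25·2.28 + 0.25·2.4 + 0.5·0.3 = 1.32
sd(0.5H + 0.5V) = √1.32 ≈ 1.1489

1.1489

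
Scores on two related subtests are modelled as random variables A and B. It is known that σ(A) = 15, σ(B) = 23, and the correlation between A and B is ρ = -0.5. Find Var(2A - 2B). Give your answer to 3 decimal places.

Var(A) = (15)² = 225;  Var(B) = (23)² = 529
cov(A,B) = ρ·σ(A)·σ(B) = -0.5·15·23 = -172.5
Var(2A - 2B) = (2)²·Var(A) + (-2)²·Var(B) + 2·(2)·(-2)·cov(A,B)
= 4·225 + 4·529 + -8·-172.5 = 4396

4396.000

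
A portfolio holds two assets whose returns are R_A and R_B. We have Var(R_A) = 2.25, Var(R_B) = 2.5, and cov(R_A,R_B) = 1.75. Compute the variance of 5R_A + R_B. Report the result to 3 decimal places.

76.250

Var(5R_A + R_B) = (5)²·Var(R_A) + (1)²·Var(R_B) + 2·(5)·(1)·cov(R_A,R_B)
= 25·2.25 + 1·2.5 + 10·1.75 = 76.25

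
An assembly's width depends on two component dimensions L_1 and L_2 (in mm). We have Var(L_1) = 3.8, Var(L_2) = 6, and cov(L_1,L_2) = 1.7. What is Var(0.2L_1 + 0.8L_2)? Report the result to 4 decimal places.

4.5360

Var(0.2L_1 + 0.8L_2) = (0.2)²·Var(L_1) + (0.8)²·Var(L_2) + 2·(0.2)·(0.8)·cov(L_1,L_2)
= 0.04·3.8 + 0.64·6 + 0.32·1.7 = 4.536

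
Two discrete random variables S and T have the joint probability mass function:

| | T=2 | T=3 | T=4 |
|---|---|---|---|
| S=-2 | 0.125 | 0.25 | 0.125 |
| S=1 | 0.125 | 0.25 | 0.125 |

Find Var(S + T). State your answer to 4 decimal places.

E[S] = -0.5,  E[T] = 3,  E[ST] = -1.5
Var(S) = 2.5 − (-0.5)² = 2.25;  Var(T) = 9.5 − (3)² = 0.5
cov(S,T) = -1.5 − (-0.5)(3) = 0
Var(S + T) = (1)²·2.25 + (1)²·0.5 + 2·(1)·(1)·0 = 2.75

2.7500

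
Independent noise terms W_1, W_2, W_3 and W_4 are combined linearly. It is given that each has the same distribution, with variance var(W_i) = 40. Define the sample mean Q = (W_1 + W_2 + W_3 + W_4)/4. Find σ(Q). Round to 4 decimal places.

3.1623

By independence, var(Q) = (0.25)²var(W_1) + (0.25)²var(W_2) + (0.25)²var(W_3) + (0.25)²var(W_4)
= (0.25)²·40 + (0.25)²·40 + (0.25)²·40 + (0.25)²·40 = 10
σ(Q) = √10 ≈ 3.1623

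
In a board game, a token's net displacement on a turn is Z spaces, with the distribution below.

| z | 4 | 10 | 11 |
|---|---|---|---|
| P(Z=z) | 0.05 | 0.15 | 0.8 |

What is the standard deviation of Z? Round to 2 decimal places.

E[Z] = (4)(0.05) + (10)(0.15) + (11)(0.8) = 10.5
E[Z²] = (4)²(0.05) + (10)²(0.15) + (11)²(0.8) = 112.6
var(Z) = E[Z²] − (E[Z])² = 112.6 − (10.5)² = 2.35
SD(Z) = √2.35 ≈ 1.53

1.53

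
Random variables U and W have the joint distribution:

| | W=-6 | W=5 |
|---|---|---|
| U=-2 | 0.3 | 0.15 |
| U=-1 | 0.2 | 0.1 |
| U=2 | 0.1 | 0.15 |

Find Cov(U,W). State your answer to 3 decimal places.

E[U] = -0.7,  E[W] = -1.6
E[UW] = 3.1
Cov(U,W) = E[UW] − E[U]E[W] = 3.1 − (-0.7)(-1.6) = 1.98

1.980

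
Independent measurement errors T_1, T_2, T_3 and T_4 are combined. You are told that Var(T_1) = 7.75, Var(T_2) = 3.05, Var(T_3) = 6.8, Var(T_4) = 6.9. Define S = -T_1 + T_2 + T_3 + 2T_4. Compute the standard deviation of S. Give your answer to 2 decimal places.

6.72

By independence, Var(S) = (-1)²Var(T_1) + (1)²Var(T_2) + (1)²Var(T_3) + (2)²Var(T_4)
= (-1)²·7.75 + (1)²·3.05 + (1)²·6.8 + (2)²·6.9 = 45.2
σ(S) = √45.2 ≈ 6.72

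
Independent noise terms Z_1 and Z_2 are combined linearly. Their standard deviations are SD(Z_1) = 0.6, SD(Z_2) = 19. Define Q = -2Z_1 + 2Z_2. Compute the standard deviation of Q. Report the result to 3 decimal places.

Var(Z_1) = 0.36, Var(Z_2) = 361
By independence, Var(Q) = (-2)²Var(Z_1) + (2)²Var(Z_2)
= (-2)²·0.36 + (2)²·361 = 1445.44
SD(Q) = √1445.44 ≈ 38.019

38.019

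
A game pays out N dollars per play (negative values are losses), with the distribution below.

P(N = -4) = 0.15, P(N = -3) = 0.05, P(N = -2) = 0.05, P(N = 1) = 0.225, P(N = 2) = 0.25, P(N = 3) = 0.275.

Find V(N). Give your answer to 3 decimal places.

E[N] = (-4)(0.15) + (-3)(0.05) + (-2)(0.05) + (1)(0.225) + (2)(0.25) + (3)(0.275) = 0.7
E[N²] = (-4)²(0.15) + (-3)²(0.05) + (-2)²(0.05) + (1)²(0.225) + (2)²(0.25) + (3)²(0.275) = 6.75
V(N) = E[N²] − (E[N])² = 6.75 − (0.7)² = 6.26

6.260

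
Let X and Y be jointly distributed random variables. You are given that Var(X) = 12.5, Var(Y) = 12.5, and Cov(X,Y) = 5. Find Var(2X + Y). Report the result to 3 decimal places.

82.500

Var(2X + Y) = (2)²·Var(X) + (1)²·Var(Y) + 2·(2)·(1)·Cov(X,Y)
= 4·12.5 + 1·12.5 + 4·5 = 82.5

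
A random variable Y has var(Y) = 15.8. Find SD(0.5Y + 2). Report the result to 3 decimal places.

1.987

var(0.5Y + 2) = (0.5)²·15.8 = 3.95
SD(0.5Y + 2) = √3.95 ≈ 1.987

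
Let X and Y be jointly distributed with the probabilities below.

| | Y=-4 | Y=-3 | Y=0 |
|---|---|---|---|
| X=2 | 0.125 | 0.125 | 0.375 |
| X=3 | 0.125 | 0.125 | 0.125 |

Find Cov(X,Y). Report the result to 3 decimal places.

-0.219

E[X] = 2.375,  E[Y] = -1.75
E[XY] = -4.375
Cov(X,Y) = E[XY] − E[X]E[Y] = -4.375 − (2.375)(-1.75) = -0.21875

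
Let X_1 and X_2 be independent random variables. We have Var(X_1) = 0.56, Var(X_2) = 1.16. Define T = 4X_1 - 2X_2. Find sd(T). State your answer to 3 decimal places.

By independence, Var(T) = (4)²Var(X_1) + (-2)²Var(X_2)
= (4)²·0.56 + (-2)²·1.16 = 13.6
sd(T) = √13.6 ≈ 3.688

3.688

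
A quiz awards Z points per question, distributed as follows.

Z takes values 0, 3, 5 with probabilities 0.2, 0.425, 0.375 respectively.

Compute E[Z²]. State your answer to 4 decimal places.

E[Z²] = (0)²(0.2) + (3)²(0.425) + (5)²(0.375) = 13.2

13.2000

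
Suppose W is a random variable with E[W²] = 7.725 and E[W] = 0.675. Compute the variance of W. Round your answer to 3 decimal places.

7.269

V(W) = 7.725 − (0.675)² = 7.269375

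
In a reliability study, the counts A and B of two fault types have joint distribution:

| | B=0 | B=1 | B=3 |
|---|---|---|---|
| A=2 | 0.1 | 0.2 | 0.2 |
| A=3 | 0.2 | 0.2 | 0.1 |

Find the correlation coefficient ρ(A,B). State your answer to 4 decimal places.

E[A] = 2.5,  E[B] = 1.3
E[AB] = 3.1
Cov(A,B) = E[AB] − E[A]E[B] = 3.1 − (2.5)(1.3) = -0.15
var(A) = 0.25,  var(B) = 1.41
ρ = -0.15 / √(0.25·1.41) ≈ -0.2526

-0.2526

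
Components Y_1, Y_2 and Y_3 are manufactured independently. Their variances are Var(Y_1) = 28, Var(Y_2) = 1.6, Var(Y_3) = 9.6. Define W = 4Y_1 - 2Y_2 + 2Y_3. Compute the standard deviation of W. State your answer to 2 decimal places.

By independence, Var(W) = (4)²Var(Y_1) + (-2)²Var(Y_2) + (2)²Var(Y_3)
= (4)²·28 + (-2)²·1.6 + (2)²·9.6 = 492.8
σ(W) = √492.8 ≈ 22.20

22.20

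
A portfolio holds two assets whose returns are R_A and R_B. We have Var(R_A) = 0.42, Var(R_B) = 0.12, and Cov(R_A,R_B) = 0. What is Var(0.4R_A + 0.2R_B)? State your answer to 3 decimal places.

Var(0.4R_A + 0.2R_B) = (0.4)²·Var(R_A) + (0.2)²·Var(R_B) + 2·(0.4)·(0.2)·Cov(R_A,R_B)
= 0.16·0.42 + 0.04·0.12 + 0.16·0 = 0.072

0.072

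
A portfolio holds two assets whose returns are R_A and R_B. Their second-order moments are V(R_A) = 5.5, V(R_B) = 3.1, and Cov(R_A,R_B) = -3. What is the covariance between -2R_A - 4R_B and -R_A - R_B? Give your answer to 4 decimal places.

Cov(-2R_A - 4R_B, -R_A - R_B) = (-2)(-1)V(R_A) + (-4)(-1)V(R_B) + [(-2)(-1) + (-4)(-1)]Cov(R_A,R_B)
= 2·5.5 + 4·3.1 + 6·-3 = 5.4

5.4000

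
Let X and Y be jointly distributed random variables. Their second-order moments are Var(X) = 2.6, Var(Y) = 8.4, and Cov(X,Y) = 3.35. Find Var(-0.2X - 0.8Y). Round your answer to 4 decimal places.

6.5520

Var(-0.2X - 0.8Y) = (-0.2)²·Var(X) + (-0.8)²·Var(Y) + 2·(-0.2)·(-0.8)·Cov(X,Y)
= 0.04·2.6 + 0.64·8.4 + 0.32·3.35 = 6.552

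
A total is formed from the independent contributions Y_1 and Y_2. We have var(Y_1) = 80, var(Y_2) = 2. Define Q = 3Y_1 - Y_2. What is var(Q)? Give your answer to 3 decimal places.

722.000

By independence, var(Q) = (3)²var(Y_1) + (-1)²var(Y_2)
= (3)²·80 + (-1)²·2 = 722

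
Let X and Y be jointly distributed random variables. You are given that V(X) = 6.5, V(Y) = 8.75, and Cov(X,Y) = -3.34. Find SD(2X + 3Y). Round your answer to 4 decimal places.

8.0418

V(2X + 3Y) = (2)²·V(X) + (3)²·V(Y) + 2·(2)·(3)·Cov(X,Y)
= 4·6.5 + 9·8.75 + 12·-3.34 = 64.67
SD(2X + 3Y) = √64.67 ≈ 8.0418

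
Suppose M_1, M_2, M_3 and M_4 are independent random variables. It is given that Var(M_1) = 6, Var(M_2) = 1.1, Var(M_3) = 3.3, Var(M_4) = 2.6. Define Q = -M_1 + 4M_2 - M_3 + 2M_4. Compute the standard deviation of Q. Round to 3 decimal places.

6.107

By independence, Var(Q) = (-1)²Var(M_1) + (4)²Var(M_2) + (-1)²Var(M_3) + (2)²Var(M_4)
= (-1)²·6 + (4)²·1.1 + (-1)²·3.3 + (2)²·2.6 = 37.3
SD(Q) = √37.3 ≈ 6.107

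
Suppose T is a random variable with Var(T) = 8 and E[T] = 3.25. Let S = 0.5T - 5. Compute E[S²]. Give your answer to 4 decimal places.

13.3906

E[0.5T - 5] = 0.5·3.25 − 5 = -3.375
Var(0.5T - 5) = (0.5)²·8 = 2
E[S²] = Var(S) + (E[S])² = 2 + (-3.375)² = 13.390625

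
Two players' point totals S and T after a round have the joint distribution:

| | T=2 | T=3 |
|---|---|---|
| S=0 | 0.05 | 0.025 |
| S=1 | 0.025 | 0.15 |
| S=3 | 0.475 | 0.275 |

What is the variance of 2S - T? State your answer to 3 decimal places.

4.890

E[S] = 2.425,  E[T] = 2.45,  E[ST] = 5.825
Var(S) = 6.925 − (2.425)² = 1.044375;  Var(T) = 6.25 − (2.45)² = 0.2475
cov(S,T) = 5.825 − (2.425)(2.45) = -0.11625
Var(2S - T) = (2)²·1.044375 + (-1)²·0.2475 + 2·(2)·(-1)·-0.11625 = 4.89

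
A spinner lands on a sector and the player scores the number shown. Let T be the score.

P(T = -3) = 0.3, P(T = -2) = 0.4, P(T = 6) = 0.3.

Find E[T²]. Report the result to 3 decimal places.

15.100

E[T²] = (-3)²(0.3) + (-2)²(0.4) + (6)²(0.3) = 15.1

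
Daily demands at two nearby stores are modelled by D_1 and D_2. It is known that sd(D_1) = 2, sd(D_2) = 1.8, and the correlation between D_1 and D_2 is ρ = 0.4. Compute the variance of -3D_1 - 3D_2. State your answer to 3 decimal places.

91.080

var(D_1) = (2)² = 4;  var(D_2) = (1.8)² = 3.24
Cov(D_1,D_2) = ρ·sd(D_1)·sd(D_2) = 0.4·2·1.8 = 1.44
var(-3D_1 - 3D_2) = (-3)²·var(D_1) + (-3)²·var(D_2) + 2·(-3)·(-3)·Cov(D_1,D_2)
= 9·4 + 9·3.24 + 18·1.44 = 91.08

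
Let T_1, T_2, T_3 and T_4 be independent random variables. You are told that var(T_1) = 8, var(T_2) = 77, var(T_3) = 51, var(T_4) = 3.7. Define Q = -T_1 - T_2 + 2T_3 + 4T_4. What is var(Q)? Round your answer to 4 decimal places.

By independence, var(Q) = (-1)²var(T_1) + (-1)²var(T_2) + (2)²var(T_3) + (4)²var(T_4)
= (-1)²·8 + (-1)²·77 + (2)²·51 + (4)²·3.7 = 348.2

348.2000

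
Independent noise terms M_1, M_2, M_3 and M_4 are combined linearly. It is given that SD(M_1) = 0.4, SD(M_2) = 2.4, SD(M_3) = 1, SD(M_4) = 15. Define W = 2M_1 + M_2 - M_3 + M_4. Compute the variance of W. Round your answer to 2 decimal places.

V(M_1) = 0.16, V(M_2) = 5.76, V(M_3) = 1, V(M_4) = 225
By independence, V(W) = (2)²V(M_1) + (1)²V(M_2) + (-1)²V(M_3) + (1)²V(M_4)
= (2)²·0.16 + (1)²·5.76 + (-1)²·1 + (1)²·225 = 232.4

232.40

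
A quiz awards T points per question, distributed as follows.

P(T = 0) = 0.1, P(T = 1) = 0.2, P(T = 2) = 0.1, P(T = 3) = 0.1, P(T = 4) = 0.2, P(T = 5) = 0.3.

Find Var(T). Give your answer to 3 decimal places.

E[T] = (0)(0.1) + (1)(0.2) + (2)(0.1) + (3)(0.1) + (4)(0.2) + (5)(0.3) = 3
E[T²] = (0)²(0.1) + (1)²(0.2) + (2)²(0.1) + (3)²(0.1) + (4)²(0.2) + (5)²(0.3) = 12.2
Var(T) = E[T²] − (E[T])² = 12.2 − (3)² = 3.2

3.200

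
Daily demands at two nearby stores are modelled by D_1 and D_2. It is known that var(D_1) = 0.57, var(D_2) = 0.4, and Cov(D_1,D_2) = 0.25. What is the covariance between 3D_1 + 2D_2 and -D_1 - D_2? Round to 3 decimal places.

-3.760

Cov(3D_1 + 2D_2, -D_1 - D_2) = (3)(-1)var(D_1) + (2)(-1)var(D_2) + [(3)(-1) + (2)(-1)]Cov(D_1,D_2)
= -3·0.57 + -2·0.4 + -5·0.25 = -3.76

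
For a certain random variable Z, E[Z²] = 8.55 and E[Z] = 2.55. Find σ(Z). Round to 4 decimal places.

1.4309

V(Z) = 8.55 − (2.55)² = 2.0475
σ(Z) = √2.0475 ≈ 1.4309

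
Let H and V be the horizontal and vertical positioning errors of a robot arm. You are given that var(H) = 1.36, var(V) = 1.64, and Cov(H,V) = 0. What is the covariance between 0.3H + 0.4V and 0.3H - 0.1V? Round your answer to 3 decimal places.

Cov(0.3H + 0.4V, 0.3H - 0.1V) = (0.3)(0.3)var(H) + (0.4)(-0.1)var(V) + [(0.3)(-0.1) + (0.4)(0.3)]Cov(H,V)
= 0.09·1.36 + -0.04·1.64 + 0.09·0 = 0.0568

0.057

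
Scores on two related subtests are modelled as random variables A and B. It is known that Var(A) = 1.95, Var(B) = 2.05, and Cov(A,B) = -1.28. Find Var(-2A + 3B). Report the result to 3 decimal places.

41.610

Var(-2A + 3B) = (-2)²·Var(A) + (3)²·Var(B) + 2·(-2)·(3)·Cov(A,B)
= 4·1.95 + 9·2.05 + -12·-1.28 = 41.61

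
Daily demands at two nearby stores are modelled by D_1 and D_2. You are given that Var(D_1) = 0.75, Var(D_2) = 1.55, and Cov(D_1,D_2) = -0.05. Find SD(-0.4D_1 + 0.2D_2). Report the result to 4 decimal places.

Var(-0.4D_1 + 0.2D_2) = (-0.4)²·Var(D_1) + (0.2)²·Var(D_2) + 2·(-0.4)·(0.2)·Cov(D_1,D_2)
= 0.16·0.75 + 0.04·1.55 + -0.16·-0.05 = 0.19
SD(-0.4D_1 + 0.2D_2) = √0.19 ≈ 0.4359

0.4359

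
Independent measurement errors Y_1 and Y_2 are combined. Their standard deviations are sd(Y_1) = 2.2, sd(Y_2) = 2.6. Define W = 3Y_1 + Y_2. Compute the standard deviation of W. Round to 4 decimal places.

7.0937

V(Y_1) = 4.84, V(Y_2) = 6.76
By independence, V(W) = (3)²V(Y_1) + (1)²V(Y_2)
= (3)²·4.84 + (1)²·6.76 = 50.32
sd(W) = √50.32 ≈ 7.0937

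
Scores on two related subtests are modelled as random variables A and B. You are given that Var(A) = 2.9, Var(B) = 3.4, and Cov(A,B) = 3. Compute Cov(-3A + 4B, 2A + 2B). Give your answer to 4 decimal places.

Cov(-3A + 4B, 2A + 2B) = (-3)(2)Var(A) + (4)(2)Var(B) + [(-3)(2) + (4)(2)]Cov(A,B)
= -6·2.9 + 8·3.4 + 2·3 = 15.8

15.8000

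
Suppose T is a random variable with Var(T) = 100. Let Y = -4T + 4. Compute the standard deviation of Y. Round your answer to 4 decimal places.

40.0000

Var(-4T + 4) = (-4)²·100 = 1600
sd(Y) = √1600 ≈ 40.0000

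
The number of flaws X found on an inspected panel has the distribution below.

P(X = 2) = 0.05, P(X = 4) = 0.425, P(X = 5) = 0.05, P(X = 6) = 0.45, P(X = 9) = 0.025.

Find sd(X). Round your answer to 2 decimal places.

E[X] = (2)(0.05) + (4)(0.425) + (5)(0.05) + (6)(0.45) + (9)(0.025) = 4.975
E[X²] = (2)²(0.05) + (4)²(0.425) + (5)²(0.05) + (6)²(0.45) + (9)²(0.025) = 26.475
Var(X) = E[X²] − (E[X])² = 26.475 − (4.975)² = 1.724375
sd(X) = √1.724375 ≈ 1.31

1.31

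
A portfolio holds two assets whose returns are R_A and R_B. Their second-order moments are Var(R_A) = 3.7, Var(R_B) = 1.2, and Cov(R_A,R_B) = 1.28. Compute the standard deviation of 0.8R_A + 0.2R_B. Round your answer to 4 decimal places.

Var(0.8R_A + 0.2R_B) = (0.8)²·Var(R_A) + (0.2)²·Var(R_B) + 2·(0.8)·(0.2)·Cov(R_A,R_B)
= 0.64·3.7 + 0.04·1.2 + 0.32·1.28 = 2.8256
σ(0.8R_A + 0.2R_B) = √2.8256 ≈ 1.6810

1.6810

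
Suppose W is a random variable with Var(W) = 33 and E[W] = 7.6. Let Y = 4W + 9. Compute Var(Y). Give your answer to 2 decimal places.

528.00

Var(4W + 9) = (4)²·Var(W) = 16·33 = 528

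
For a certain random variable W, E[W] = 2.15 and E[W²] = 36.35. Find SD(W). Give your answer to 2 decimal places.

5.63

var(W) = 36.35 − (2.15)² = 31.7275
SD(W) = √31.7275 ≈ 5.63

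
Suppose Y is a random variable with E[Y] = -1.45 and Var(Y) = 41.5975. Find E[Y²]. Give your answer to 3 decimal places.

E[Y²] = Var(Y) + (E[Y])² = 41.5975 + (-1.45)² = 43.7

43.700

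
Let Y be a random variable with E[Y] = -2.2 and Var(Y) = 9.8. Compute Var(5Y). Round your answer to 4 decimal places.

245.0000

Var(5Y) = (5)²·Var(Y) = 25·9.8 = 245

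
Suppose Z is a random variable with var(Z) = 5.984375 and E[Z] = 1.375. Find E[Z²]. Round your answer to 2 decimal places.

E[Z²] = var(Z) + (E[Z])² = 5.984375 + (1.375)² = 7.875

7.88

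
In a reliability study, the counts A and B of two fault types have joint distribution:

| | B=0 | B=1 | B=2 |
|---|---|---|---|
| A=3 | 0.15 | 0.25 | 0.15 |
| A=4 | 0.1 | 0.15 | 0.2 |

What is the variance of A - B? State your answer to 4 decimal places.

E[A] = 3.45,  E[B] = 1.1,  E[AB] = 3.85
V(A) = 12.15 − (3.45)² = 0.2475;  V(B) = 1.8 − (1.1)² = 0.59
cov(A,B) = 3.85 − (3.45)(1.1) = 0.055
V(A - B) = (1)²·0.2475 + (-1)²·0.59 + 2·(1)·(-1)·0.055 = 0.7275

0.7275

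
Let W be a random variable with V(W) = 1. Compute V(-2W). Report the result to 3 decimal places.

4.000

V(-2W) = (-2)²·V(W) = 4·1 = 4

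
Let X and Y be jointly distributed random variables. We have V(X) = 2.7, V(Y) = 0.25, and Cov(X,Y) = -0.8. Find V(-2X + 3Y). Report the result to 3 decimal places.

V(-2X + 3Y) = (-2)²·V(X) + (3)²·V(Y) + 2·(-2)·(3)·Cov(X,Y)
= 4·2.7 + 9·0.25 + -12·-0.8 = 22.65

22.650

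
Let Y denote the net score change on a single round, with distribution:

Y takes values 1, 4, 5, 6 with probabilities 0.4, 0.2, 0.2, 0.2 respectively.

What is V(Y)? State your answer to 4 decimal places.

4.2400

E[Y] = (1)(0.4) + (4)(0.2) + (5)(0.2) + (6)(0.2) = 3.4
E[Y²] = (1)²(0.4) + (4)²(0.2) + (5)²(0.2) + (6)²(0.2) = 15.8
V(Y) = E[Y²] − (E[Y])² = 15.8 − (3.4)² = 4.24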